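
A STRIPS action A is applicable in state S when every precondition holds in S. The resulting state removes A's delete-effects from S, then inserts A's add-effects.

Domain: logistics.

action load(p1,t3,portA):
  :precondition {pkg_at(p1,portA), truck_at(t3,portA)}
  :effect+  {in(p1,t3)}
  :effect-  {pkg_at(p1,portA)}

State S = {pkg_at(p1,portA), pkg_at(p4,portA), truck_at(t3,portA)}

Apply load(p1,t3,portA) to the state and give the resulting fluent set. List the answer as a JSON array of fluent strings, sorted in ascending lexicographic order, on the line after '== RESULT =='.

Progress:
  pre ⊆ S: {pkg_at(p1,portA), truck_at(t3,portA)} ⊆ S  — applicable
  S \ del = {pkg_at(p4,portA), truck_at(t3,portA)}
  ∪ add   = {in(p1,t3), pkg_at(p4,portA), truck_at(t3,portA)}

== RESULT ==
["in(p1,t3)", "pkg_at(p4,portA)", "truck_at(t3,portA)"]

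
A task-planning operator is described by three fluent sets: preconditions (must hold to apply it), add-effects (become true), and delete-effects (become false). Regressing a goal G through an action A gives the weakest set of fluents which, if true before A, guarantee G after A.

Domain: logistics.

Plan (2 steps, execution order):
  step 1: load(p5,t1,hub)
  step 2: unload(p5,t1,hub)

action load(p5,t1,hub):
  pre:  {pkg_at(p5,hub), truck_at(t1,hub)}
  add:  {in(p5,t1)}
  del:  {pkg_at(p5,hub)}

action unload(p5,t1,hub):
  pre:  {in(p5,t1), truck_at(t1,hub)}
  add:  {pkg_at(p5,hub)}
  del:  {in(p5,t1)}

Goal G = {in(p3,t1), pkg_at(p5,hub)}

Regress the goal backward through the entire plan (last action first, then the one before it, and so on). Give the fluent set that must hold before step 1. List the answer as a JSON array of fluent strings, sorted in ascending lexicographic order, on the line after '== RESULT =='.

Work backward from the goal:
  through step 2 (unload(p5,t1,hub)): drop {pkg_at(p5,hub)}, keep {in(p3,t1)}, require {in(p5,t1), truck_at(t1,hub)}
    → {in(p3,t1), in(p5,t1), truck_at(t1,hub)}
  through step 1 (load(p5,t1,hub)): drop {in(p5,t1)}, keep {in(p3,t1), truck_at(t1,hub)}, require {pkg_at(p5,hub), truck_at(t1,hub)}
    → {in(p3,t1), pkg_at(p5,hub), truck_at(t1,hub)}

== RESULT ==
["in(p3,t1)", "pkg_at(p5,hub)", "truck_at(t1,hub)"]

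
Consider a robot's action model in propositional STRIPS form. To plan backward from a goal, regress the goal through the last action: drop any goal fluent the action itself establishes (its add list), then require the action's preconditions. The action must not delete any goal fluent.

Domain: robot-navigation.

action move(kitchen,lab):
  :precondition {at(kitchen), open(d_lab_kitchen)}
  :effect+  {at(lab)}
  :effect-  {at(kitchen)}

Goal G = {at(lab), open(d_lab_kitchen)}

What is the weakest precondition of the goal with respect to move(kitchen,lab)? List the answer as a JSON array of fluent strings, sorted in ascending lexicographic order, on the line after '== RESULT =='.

Compute (G \ add) ∪ pre:
  G ∩ del = {}  (empty — regression defined)
  G \ add = {at(lab), open(d_lab_kitchen)} \ {at(lab)} = {open(d_lab_kitchen)}
  ∪ pre   = {open(d_lab_kitchen)} ∪ {at(kitchen), open(d_lab_kitchen)}
          = {at(kitchen), open(d_lab_kitchen)}

== RESULT ==
["at(kitchen)", "open(d_lab_kitchen)"]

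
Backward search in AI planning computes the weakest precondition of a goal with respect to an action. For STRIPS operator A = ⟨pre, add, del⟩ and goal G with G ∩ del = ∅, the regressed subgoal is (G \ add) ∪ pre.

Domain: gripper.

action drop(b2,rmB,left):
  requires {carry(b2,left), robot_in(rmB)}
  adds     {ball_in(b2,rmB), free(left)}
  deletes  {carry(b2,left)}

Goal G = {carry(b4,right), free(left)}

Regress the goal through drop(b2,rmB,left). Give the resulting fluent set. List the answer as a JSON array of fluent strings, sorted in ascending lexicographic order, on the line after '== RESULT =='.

Regress:
  G ∩ del = {}  (empty — regression defined)
  G \ add = {carry(b4,right), free(left)} \ {ball_in(b2,rmB), free(left)} = {carry(b4,right)}
  ∪ pre   = {carry(b4,right)} ∪ {carry(b2,left), robot_in(rmB)}
          = {carry(b2,left), carry(b4,right), robot_in(rmB)}

== RESULT ==
["carry(b2,left)", "carry(b4,right)", "robot_in(rmB)"]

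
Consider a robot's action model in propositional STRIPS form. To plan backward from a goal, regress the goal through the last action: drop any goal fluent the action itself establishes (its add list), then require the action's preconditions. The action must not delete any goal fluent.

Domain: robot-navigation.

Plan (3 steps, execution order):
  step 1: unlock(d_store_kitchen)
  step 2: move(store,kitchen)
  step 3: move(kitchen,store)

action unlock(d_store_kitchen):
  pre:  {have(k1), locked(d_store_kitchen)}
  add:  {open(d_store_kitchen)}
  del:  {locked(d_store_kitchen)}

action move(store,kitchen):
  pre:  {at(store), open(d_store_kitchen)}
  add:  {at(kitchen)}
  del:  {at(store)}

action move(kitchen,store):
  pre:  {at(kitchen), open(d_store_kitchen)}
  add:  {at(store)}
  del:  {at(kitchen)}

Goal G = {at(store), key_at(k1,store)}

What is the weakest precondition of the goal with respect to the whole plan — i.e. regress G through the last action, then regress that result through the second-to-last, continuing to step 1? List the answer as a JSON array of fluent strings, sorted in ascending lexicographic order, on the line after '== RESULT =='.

Regress step by step:
  through step 3 (move(kitchen,store)): drop {at(store)}, keep {key_at(k1,store)}, require {at(kitchen), open(d_store_kitchen)}
    → {at(kitchen), key_at(k1,store), open(d_store_kitchen)}
  through step 2 (move(store,kitchen)): drop {at(kitchen)}, keep {key_at(k1,store), open(d_store_kitchen)}, require {at(store), open(d_store_kitchen)}
    → {at(store), key_at(k1,store), open(d_store_kitchen)}
  through step 1 (unlock(d_store_kitchen)): drop {open(d_store_kitchen)}, keep {at(store), key_at(k1,store)}, require {have(k1), locked(d_store_kitchen)}
    → {at(store), have(k1), key_at(k1,store), locked(d_store_kitchen)}

== RESULT ==
["at(store)", "have(k1)", "key_at(k1,store)", "locked(d_store_kitchen)"]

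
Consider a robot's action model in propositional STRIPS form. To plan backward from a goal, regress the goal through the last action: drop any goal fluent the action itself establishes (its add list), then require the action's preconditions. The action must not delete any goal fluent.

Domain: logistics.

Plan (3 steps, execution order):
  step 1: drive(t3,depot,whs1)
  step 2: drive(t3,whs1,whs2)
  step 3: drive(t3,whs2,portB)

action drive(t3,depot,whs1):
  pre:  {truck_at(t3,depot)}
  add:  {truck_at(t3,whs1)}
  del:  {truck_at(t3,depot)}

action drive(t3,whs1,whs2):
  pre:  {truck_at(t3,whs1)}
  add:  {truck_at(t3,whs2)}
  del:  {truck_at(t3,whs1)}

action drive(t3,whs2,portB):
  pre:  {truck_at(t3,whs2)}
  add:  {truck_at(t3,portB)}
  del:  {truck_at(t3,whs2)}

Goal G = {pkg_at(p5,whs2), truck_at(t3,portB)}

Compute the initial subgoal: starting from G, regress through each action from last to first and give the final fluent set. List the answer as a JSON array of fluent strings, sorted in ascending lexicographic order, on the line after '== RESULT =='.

Work backward from the goal:
  through step 3 (drive(t3,whs2,portB)): drop {truck_at(t3,portB)}, keep {pkg_at(p5,whs2)}, require {truck_at(t3,whs2)}
    → {pkg_at(p5,whs2), truck_at(t3,whs2)}
  through step 2 (drive(t3,whs1,whs2)): drop {truck_at(t3,whs2)}, keep {pkg_at(p5,whs2)}, require {truck_at(t3,whs1)}
    → {pkg_at(p5,whs2), truck_at(t3,whs1)}
  through step 1 (drive(t3,depot,whs1)): drop {truck_at(t3,whs1)}, keep {pkg_at(p5,whs2)}, require {truck_at(t3,depot)}
    → {pkg_at(p5,whs2), truck_at(t3,depot)}

== RESULT ==
["pkg_at(p5,whs2)", "truck_at(t3,depot)"]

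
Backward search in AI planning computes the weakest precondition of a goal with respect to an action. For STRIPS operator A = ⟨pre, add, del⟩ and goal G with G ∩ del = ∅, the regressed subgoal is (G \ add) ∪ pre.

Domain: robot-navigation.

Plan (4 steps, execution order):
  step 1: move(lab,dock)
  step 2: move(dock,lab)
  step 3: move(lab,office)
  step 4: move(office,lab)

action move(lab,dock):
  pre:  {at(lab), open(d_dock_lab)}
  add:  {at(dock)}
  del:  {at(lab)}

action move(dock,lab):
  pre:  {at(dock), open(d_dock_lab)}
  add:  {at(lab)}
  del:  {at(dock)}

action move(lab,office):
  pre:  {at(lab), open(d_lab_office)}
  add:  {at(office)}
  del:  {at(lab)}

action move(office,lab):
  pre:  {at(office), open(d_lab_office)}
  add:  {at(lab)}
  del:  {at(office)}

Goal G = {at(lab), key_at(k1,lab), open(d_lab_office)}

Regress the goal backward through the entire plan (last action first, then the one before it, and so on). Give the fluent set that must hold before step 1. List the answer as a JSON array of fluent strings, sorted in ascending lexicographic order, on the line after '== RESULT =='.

Regress step by step:
  through step 4 (move(office,lab)): drop {at(lab)}, keep {key_at(k1,lab), open(d_lab_office)}, require {at(office), open(d_lab_office)}
    → {at(office), key_at(k1,lab), open(d_lab_office)}
  through step 3 (move(lab,office)): drop {at(office)}, keep {key_at(k1,lab), open(d_lab_office)}, require {at(lab), open(d_lab_office)}
    → {at(lab), key_at(k1,lab), open(d_lab_office)}
  through step 2 (move(dock,lab)): drop {at(lab)}, keep {key_at(k1,lab), open(d_lab_office)}, require {at(dock), open(d_dock_lab)}
    → {at(dock), key_at(k1,lab), open(d_dock_lab), open(d_lab_office)}
  through step 1 (move(lab,dock)): drop {at(dock)}, keep {key_at(k1,lab), open(d_dock_lab), open(d_lab_office)}, require {at(lab), open(d_dock_lab)}
    → {at(lab), key_at(k1,lab), open(d_dock_lab), open(d_lab_office)}

== RESULT ==
["at(lab)", "key_at(k1,lab)", "open(d_dock_lab)", "open(d_lab_office)"]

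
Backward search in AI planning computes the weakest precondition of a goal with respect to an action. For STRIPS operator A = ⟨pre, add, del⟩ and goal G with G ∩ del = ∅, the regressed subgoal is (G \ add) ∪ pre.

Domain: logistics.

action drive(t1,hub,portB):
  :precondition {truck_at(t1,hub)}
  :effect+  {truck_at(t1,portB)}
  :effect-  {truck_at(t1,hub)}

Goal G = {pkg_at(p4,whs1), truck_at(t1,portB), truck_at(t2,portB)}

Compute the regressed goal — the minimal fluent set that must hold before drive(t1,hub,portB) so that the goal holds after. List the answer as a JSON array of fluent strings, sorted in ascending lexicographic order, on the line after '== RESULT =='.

Compute (G \ add) ∪ pre:
  G ∩ del = {}  (empty — regression defined)
  G \ add = {pkg_at(p4,whs1), truck_at(t1,portB), truck_at(t2,portB)} \ {truck_at(t1,portB)} = {pkg_at(p4,whs1), truck_at(t2,portB)}
  ∪ pre   = {pkg_at(p4,whs1), truck_at(t2,portB)} ∪ {truck_at(t1,hub)}
          = {pkg_at(p4,whs1), truck_at(t1,hub), truck_at(t2,portB)}

== RESULT ==
["pkg_at(p4,whs1)", "truck_at(t1,hub)", "truck_at(t2,portB)"]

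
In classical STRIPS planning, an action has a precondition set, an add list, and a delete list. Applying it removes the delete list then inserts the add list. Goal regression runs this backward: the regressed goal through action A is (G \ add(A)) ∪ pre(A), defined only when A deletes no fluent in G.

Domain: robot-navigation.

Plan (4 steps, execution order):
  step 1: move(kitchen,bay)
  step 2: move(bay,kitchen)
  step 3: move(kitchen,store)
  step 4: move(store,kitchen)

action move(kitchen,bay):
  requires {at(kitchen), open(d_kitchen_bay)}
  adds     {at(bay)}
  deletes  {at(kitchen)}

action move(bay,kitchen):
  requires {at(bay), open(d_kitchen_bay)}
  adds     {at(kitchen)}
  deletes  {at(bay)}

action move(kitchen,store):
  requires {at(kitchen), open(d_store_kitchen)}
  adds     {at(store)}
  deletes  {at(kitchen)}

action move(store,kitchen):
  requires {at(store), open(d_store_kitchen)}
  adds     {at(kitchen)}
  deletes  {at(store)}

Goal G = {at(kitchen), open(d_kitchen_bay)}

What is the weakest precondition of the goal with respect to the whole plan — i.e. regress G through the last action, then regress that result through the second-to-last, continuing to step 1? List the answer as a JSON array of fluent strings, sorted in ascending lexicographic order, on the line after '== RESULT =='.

Work backward from the goal:
  through step 4 (move(store,kitchen)): drop {at(kitchen)}, keep {open(d_kitchen_bay)}, require {at(store), open(d_store_kitchen)}
    → {at(store), open(d_kitchen_bay), open(d_store_kitchen)}
  through step 3 (move(kitchen,store)): drop {at(store)}, keep {open(d_kitchen_bay), open(d_store_kitchen)}, require {at(kitchen), open(d_store_kitchen)}
    → {at(kitchen), open(d_kitchen_bay), open(d_store_kitchen)}
  through step 2 (move(bay,kitchen)): drop {at(kitchen)}, keep {open(d_kitchen_bay), open(d_store_kitchen)}, require {at(bay), open(d_kitchen_bay)}
    → {at(bay), open(d_kitchen_bay), open(d_store_kitchen)}
  through step 1 (move(kitchen,bay)): drop {at(bay)}, keep {open(d_kitchen_bay), open(d_store_kitchen)}, require {at(kitchen), open(d_kitchen_bay)}
    → {at(kitchen), open(d_kitchen_bay), open(d_store_kitchen)}

== RESULT ==
["at(kitchen)", "open(d_kitchen_bay)", "open(d_store_kitchen)"]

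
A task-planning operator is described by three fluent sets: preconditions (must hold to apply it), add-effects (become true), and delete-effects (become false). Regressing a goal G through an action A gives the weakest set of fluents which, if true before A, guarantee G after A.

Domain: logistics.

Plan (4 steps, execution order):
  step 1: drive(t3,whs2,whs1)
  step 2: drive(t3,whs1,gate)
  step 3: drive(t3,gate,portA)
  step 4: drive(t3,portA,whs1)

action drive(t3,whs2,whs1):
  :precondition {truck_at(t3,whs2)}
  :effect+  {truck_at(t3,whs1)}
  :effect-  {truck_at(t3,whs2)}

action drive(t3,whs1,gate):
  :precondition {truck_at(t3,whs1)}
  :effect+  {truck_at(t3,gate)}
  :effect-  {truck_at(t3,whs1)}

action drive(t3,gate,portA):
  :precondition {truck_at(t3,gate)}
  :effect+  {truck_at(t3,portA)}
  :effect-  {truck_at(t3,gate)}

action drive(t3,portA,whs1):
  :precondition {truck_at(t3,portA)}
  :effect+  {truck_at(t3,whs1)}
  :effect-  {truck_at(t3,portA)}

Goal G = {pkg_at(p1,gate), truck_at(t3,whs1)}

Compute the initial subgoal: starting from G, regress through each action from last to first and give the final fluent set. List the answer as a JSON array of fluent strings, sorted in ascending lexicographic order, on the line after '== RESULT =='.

Work backward from the goal:
  through step 4 (drive(t3,portA,whs1)): drop {truck_at(t3,whs1)}, keep {pkg_at(p1,gate)}, require {truck_at(t3,portA)}
    → {pkg_at(p1,gate), truck_at(t3,portA)}
  through step 3 (drive(t3,gate,portA)): drop {truck_at(t3,portA)}, keep {pkg_at(p1,gate)}, require {truck_at(t3,gate)}
    → {pkg_at(p1,gate), truck_at(t3,gate)}
  through step 2 (drive(t3,whs1,gate)): drop {truck_at(t3,gate)}, keep {pkg_at(p1,gate)}, require {truck_at(t3,whs1)}
    → {pkg_at(p1,gate), truck_at(t3,whs1)}
  through step 1 (drive(t3,whs2,whs1)): drop {truck_at(t3,whs1)}, keep {pkg_at(p1,gate)}, require {truck_at(t3,whs2)}
    → {pkg_at(p1,gate), truck_at(t3,whs2)}

== RESULT ==
["pkg_at(p1,gate)", "truck_at(t3,whs2)"]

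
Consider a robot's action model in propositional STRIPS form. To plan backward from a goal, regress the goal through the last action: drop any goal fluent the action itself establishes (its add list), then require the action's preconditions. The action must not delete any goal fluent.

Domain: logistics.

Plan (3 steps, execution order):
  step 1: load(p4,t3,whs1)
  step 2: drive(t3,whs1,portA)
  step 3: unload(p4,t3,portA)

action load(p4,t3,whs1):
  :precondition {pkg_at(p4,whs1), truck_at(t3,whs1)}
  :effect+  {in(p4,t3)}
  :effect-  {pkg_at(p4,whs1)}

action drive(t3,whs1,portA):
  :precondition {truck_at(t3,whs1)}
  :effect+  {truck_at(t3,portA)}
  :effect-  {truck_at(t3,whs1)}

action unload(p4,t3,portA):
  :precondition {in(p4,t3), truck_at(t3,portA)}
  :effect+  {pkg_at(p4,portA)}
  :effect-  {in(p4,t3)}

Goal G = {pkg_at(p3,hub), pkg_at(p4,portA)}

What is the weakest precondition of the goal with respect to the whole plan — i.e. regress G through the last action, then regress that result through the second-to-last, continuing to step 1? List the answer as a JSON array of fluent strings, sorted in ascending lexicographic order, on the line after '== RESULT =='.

Work backward from the goal:
  through step 3 (unload(p4,t3,portA)): drop {pkg_at(p4,portA)}, keep {pkg_at(p3,hub)}, require {in(p4,t3), truck_at(t3,portA)}
    → {in(p4,t3), pkg_at(p3,hub), truck_at(t3,portA)}
  through step 2 (drive(t3,whs1,portA)): drop {truck_at(t3,portA)}, keep {in(p4,t3), pkg_at(p3,hub)}, require {truck_at(t3,whs1)}
    → {in(p4,t3), pkg_at(p3,hub), truck_at(t3,whs1)}
  through step 1 (load(p4,t3,whs1)): drop {in(p4,t3)}, keep {pkg_at(p3,hub), truck_at(t3,whs1)}, require {pkg_at(p4,whs1), truck_at(t3,whs1)}
    → {pkg_at(p3,hub), pkg_at(p4,whs1), truck_at(t3,whs1)}

== RESULT ==
["pkg_at(p3,hub)", "pkg_at(p4,whs1)", "truck_at(t3,whs1)"]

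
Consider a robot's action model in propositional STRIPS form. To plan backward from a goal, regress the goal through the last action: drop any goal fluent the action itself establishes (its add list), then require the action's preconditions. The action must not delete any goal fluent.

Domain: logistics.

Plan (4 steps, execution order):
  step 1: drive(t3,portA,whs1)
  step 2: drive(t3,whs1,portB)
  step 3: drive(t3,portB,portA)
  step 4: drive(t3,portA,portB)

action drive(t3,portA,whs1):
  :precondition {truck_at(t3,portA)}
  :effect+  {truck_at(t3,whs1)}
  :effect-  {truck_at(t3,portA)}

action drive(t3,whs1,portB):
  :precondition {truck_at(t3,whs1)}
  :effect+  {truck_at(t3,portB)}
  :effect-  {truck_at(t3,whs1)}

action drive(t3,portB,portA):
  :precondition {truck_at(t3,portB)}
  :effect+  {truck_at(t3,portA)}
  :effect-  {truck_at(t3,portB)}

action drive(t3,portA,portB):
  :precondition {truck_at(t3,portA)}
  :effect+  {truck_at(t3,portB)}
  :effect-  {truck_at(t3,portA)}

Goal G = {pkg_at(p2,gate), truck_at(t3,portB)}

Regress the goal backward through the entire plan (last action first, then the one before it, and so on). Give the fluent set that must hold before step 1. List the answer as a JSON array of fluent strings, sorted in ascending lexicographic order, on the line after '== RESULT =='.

Work backward from the goal:
  through step 4 (drive(t3,portA,portB)): drop {truck_at(t3,portB)}, keep {pkg_at(p2,gate)}, require {truck_at(t3,portA)}
    → {pkg_at(p2,gate), truck_at(t3,portA)}
  through step 3 (drive(t3,portB,portA)): drop {truck_at(t3,portA)}, keep {pkg_at(p2,gate)}, require {truck_at(t3,portB)}
    → {pkg_at(p2,gate), truck_at(t3,portB)}
  through step 2 (drive(t3,whs1,portB)): drop {truck_at(t3,portB)}, keep {pkg_at(p2,gate)}, require {truck_at(t3,whs1)}
    → {pkg_at(p2,gate), truck_at(t3,whs1)}
  through step 1 (drive(t3,portA,whs1)): drop {truck_at(t3,whs1)}, keep {pkg_at(p2,gate)}, require {truck_at(t3,portA)}
    → {pkg_at(p2,gate), truck_at(t3,portA)}

== RESULT ==
["pkg_at(p2,gate)", "truck_at(t3,portA)"]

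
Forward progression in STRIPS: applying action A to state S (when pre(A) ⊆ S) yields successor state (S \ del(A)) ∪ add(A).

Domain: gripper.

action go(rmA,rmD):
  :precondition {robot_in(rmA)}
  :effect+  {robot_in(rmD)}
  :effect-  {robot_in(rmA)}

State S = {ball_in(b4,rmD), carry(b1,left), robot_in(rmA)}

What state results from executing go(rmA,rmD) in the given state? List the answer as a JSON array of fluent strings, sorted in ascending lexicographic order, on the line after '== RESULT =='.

Progress:
  pre ⊆ S: {robot_in(rmA)} ⊆ S  — applicable
  S \ del = {ball_in(b4,rmD), carry(b1,left)}
  ∪ add   = {ball_in(b4,rmD), carry(b1,left), robot_in(rmD)}

== RESULT ==
["ball_in(b4,rmD)", "carry(b1,left)", "robot_in(rmD)"]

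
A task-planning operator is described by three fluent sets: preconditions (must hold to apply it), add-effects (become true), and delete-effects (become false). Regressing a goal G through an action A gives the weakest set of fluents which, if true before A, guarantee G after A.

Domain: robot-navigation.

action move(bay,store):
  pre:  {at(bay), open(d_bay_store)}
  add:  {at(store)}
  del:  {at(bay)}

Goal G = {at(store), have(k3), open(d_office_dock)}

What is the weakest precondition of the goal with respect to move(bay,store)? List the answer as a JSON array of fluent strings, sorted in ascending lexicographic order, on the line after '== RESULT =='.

Compute (G \ add) ∪ pre:
  G ∩ del = {}  (empty — regression defined)
  G \ add = {at(store), have(k3), open(d_office_dock)} \ {at(store)} = {have(k3), open(d_office_dock)}
  ∪ pre   = {have(k3), open(d_office_dock)} ∪ {at(bay), open(d_bay_store)}
          = {at(bay), have(k3), open(d_bay_store), open(d_office_dock)}

== RESULT ==
["at(bay)", "have(k3)", "open(d_bay_store)", "open(d_office_dock)"]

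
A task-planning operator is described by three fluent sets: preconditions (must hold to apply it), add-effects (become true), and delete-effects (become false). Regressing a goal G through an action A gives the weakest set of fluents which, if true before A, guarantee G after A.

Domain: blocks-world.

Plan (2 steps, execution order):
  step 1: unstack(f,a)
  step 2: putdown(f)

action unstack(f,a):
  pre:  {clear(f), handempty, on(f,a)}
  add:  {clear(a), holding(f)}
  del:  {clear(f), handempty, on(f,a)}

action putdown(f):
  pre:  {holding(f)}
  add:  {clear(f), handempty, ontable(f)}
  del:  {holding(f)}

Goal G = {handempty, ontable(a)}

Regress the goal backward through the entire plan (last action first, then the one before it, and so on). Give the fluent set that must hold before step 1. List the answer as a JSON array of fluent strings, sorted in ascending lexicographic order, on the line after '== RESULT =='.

Regress step by step:
  through step 2 (putdown(f)): drop {handempty}, keep {ontable(a)}, require {holding(f)}
    → {holding(f), ontable(a)}
  through step 1 (unstack(f,a)): drop {holding(f)}, keep {ontable(a)}, require {clear(f), handempty, on(f,a)}
    → {clear(f), handempty, on(f,a), ontable(a)}

== RESULT ==
["clear(f)", "handempty", "on(f,a)", "ontable(a)"]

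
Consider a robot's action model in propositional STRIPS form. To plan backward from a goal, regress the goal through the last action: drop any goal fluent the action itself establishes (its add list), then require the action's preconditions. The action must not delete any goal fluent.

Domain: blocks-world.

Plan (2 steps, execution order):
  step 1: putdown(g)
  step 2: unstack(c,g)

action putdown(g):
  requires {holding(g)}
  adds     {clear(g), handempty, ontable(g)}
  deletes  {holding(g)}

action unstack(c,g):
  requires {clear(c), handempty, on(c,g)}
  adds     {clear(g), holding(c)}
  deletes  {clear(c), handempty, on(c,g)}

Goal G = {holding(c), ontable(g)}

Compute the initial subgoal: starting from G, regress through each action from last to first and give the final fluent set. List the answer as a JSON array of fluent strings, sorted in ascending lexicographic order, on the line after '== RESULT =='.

Work backward from the goal:
  through step 2 (unstack(c,g)): drop {holding(c)}, keep {ontable(g)}, require {clear(c), handempty, on(c,g)}
    → {clear(c), handempty, on(c,g), ontable(g)}
  through step 1 (putdown(g)): drop {handempty, ontable(g)}, keep {clear(c), on(c,g)}, require {holding(g)}
    → {clear(c), holding(g), on(c,g)}

== RESULT ==
["clear(c)", "holding(g)", "on(c,g)"]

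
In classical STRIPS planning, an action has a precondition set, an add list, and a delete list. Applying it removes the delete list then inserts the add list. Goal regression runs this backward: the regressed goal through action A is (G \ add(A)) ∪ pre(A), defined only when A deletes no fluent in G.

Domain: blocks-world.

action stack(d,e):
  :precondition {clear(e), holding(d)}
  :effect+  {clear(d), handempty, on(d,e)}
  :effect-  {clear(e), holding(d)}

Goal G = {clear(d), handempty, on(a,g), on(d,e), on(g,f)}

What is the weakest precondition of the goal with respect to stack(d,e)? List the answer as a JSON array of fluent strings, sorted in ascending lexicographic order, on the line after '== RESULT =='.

Regress:
  G ∩ del = {}  (empty — regression defined)
  G \ add = {clear(d), handempty, on(a,g), on(d,e), on(g,f)} \ {clear(d), handempty, on(d,e)} = {on(a,g), on(g,f)}
  ∪ pre   = {on(a,g), on(g,f)} ∪ {clear(e), holding(d)}
          = {clear(e), holding(d), on(a,g), on(g,f)}

== RESULT ==
["clear(e)", "holding(d)", "on(a,g)", "on(g,f)"]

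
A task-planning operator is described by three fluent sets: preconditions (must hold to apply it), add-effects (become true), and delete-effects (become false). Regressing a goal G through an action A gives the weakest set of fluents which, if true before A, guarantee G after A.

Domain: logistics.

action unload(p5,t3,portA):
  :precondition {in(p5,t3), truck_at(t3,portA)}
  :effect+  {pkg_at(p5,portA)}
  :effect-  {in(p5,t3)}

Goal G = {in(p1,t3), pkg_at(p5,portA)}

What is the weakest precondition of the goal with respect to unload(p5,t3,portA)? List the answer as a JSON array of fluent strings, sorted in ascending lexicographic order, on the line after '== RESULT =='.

Regress:
  G ∩ del = {}  (empty — regression defined)
  G \ add = {in(p1,t3), pkg_at(p5,portA)} \ {pkg_at(p5,portA)} = {in(p1,t3)}
  ∪ pre   = {in(p1,t3)} ∪ {in(p5,t3), truck_at(t3,portA)}
          = {in(p1,t3), in(p5,t3), truck_at(t3,portA)}

== RESULT ==
["in(p1,t3)", "in(p5,t3)", "truck_at(t3,portA)"]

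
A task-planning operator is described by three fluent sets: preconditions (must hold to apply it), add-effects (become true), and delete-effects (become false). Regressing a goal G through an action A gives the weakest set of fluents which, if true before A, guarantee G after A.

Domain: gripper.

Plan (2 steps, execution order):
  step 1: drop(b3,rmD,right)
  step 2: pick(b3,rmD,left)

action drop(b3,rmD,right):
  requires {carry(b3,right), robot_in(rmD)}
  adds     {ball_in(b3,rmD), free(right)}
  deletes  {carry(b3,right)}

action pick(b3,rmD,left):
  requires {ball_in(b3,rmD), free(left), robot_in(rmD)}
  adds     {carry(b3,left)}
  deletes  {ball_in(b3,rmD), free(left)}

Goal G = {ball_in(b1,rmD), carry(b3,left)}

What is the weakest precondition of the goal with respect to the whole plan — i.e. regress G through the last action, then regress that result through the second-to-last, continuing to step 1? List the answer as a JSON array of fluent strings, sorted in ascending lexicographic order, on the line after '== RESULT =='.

Work backward from the goal:
  through step 2 (pick(b3,rmD,left)): drop {carry(b3,left)}, keep {ball_in(b1,rmD)}, require {ball_in(b3,rmD), free(left), robot_in(rmD)}
    → {ball_in(b1,rmD), ball_in(b3,rmD), free(left), robot_in(rmD)}
  through step 1 (drop(b3,rmD,right)): drop {ball_in(b3,rmD)}, keep {ball_in(b1,rmD), free(left), robot_in(rmD)}, require {carry(b3,right), robot_in(rmD)}
    → {ball_in(b1,rmD), carry(b3,right), free(left), robot_in(rmD)}

== RESULT ==
["ball_in(b1,rmD)", "carry(b3,right)", "free(left)", "robot_in(rmD)"]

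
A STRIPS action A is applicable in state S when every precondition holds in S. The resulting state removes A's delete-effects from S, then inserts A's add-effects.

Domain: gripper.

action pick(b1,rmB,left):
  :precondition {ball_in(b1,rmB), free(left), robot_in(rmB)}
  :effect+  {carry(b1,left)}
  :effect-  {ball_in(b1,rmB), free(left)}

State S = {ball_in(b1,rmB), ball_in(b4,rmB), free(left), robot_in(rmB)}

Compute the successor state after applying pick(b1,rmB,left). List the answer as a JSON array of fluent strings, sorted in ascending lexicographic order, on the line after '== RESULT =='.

Compute (S \ del) ∪ add:
  pre ⊆ S: {ball_in(b1,rmB), free(left), robot_in(rmB)} ⊆ S  — applicable
  S \ del = {ball_in(b4,rmB), robot_in(rmB)}
  ∪ add   = {ball_in(b4,rmB), carry(b1,left), robot_in(rmB)}

== RESULT ==
["ball_in(b4,rmB)", "carry(b1,left)", "robot_in(rmB)"]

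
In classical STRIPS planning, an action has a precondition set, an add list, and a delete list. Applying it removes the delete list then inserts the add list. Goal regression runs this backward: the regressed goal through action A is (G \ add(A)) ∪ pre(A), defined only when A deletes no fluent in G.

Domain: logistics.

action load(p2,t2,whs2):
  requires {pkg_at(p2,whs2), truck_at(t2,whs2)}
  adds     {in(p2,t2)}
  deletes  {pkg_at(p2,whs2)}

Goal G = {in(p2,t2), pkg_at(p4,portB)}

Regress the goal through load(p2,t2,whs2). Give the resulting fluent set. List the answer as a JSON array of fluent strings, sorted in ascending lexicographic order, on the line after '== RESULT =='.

Regress:
  G ∩ del = {}  (empty — regression defined)
  G \ add = {in(p2,t2), pkg_at(p4,portB)} \ {in(p2,t2)} = {pkg_at(p4,portB)}
  ∪ pre   = {pkg_at(p4,portB)} ∪ {pkg_at(p2,whs2), truck_at(t2,whs2)}
          = {pkg_at(p2,whs2), pkg_at(p4,portB), truck_at(t2,whs2)}

== RESULT ==
["pkg_at(p2,whs2)", "pkg_at(p4,portB)", "truck_at(t2,whs2)"]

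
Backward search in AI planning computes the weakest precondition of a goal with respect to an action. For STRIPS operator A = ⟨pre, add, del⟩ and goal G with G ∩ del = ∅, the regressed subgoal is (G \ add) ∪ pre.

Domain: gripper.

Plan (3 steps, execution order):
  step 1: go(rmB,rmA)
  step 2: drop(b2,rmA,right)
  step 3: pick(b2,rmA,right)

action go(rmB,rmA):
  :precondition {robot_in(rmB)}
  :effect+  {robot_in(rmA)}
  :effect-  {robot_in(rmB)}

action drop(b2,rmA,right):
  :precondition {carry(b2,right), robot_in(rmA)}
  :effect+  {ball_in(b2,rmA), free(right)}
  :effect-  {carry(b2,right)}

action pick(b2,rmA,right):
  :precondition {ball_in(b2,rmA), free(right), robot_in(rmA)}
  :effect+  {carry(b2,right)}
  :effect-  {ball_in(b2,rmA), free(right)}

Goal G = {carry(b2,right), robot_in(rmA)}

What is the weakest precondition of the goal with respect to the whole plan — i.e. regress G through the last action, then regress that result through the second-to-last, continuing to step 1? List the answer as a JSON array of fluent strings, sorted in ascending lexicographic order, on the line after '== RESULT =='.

Work backward from the goal:
  through step 3 (pick(b2,rmA,right)): drop {carry(b2,right)}, keep {robot_in(rmA)}, require {ball_in(b2,rmA), free(right), robot_in(rmA)}
    → {ball_in(b2,rmA), free(right), robot_in(rmA)}
  through step 2 (drop(b2,rmA,right)): drop {ball_in(b2,rmA), free(right)}, keep {robot_in(rmA)}, require {carry(b2,right), robot_in(rmA)}
    → {carry(b2,right), robot_in(rmA)}
  through step 1 (go(rmB,rmA)): drop {robot_in(rmA)}, keep {carry(b2,right)}, require {robot_in(rmB)}
    → {carry(b2,right), robot_in(rmB)}

== RESULT ==
["carry(b2,right)", "robot_in(rmB)"]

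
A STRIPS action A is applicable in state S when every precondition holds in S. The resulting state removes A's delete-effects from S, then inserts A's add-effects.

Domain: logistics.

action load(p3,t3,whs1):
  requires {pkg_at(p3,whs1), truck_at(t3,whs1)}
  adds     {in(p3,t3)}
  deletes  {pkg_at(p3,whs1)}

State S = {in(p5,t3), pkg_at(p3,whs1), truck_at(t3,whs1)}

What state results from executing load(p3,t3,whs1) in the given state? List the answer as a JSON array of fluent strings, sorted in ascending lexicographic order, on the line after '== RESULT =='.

Compute (S \ del) ∪ add:
  pre ⊆ S: {pkg_at(p3,whs1), truck_at(t3,whs1)} ⊆ S  — applicable
  S \ del = {in(p5,t3), truck_at(t3,whs1)}
  ∪ add   = {in(p3,t3), in(p5,t3), truck_at(t3,whs1)}

== RESULT ==
["in(p3,t3)", "in(p5,t3)", "truck_at(t3,whs1)"]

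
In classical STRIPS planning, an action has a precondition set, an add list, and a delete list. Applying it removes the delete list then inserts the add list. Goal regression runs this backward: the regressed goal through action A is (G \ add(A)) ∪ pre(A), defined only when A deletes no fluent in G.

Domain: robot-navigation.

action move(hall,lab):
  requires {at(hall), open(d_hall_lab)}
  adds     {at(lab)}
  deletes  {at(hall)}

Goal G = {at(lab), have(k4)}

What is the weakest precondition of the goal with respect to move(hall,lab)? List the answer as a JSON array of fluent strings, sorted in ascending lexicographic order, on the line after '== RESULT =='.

Compute (G \ add) ∪ pre:
  G ∩ del = {}  (empty — regression defined)
  G \ add = {at(lab), have(k4)} \ {at(lab)} = {have(k4)}
  ∪ pre   = {have(k4)} ∪ {at(hall), open(d_hall_lab)}
          = {at(hall), have(k4), open(d_hall_lab)}

== RESULT ==
["at(hall)", "have(k4)", "open(d_hall_lab)"]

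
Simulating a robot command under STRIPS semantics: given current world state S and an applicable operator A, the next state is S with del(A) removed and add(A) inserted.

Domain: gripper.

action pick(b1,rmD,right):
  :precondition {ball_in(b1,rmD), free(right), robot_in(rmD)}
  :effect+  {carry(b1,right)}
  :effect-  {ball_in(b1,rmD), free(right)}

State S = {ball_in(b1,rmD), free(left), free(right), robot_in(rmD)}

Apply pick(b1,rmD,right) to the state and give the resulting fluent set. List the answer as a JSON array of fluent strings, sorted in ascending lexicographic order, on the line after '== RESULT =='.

Progress:
  pre ⊆ S: {ball_in(b1,rmD), free(right), robot_in(rmD)} ⊆ S  — applicable
  S \ del = {free(left), robot_in(rmD)}
  ∪ add   = {carry(b1,right), free(left), robot_in(rmD)}

== RESULT ==
["carry(b1,right)", "free(left)", "robot_in(rmD)"]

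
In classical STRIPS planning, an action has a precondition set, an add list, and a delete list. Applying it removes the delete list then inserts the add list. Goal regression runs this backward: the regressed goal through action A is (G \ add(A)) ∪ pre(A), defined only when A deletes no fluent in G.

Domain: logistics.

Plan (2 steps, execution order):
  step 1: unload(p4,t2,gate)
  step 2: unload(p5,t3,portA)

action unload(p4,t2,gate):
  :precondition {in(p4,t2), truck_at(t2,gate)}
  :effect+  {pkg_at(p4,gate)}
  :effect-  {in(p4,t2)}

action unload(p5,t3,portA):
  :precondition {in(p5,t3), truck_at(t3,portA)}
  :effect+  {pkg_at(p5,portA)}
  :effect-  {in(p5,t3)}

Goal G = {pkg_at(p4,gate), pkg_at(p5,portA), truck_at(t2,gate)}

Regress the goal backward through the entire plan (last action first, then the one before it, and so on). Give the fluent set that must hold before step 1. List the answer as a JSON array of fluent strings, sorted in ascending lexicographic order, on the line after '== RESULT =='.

Work backward from the goal:
  through step 2 (unload(p5,t3,portA)): drop {pkg_at(p5,portA)}, keep {pkg_at(p4,gate), truck_at(t2,gate)}, require {in(p5,t3), truck_at(t3,portA)}
    → {in(p5,t3), pkg_at(p4,gate), truck_at(t2,gate), truck_at(t3,portA)}
  through step 1 (unload(p4,t2,gate)): drop {pkg_at(p4,gate)}, keep {in(p5,t3), truck_at(t2,gate), truck_at(t3,portA)}, require {in(p4,t2), truck_at(t2,gate)}
    → {in(p4,t2), in(p5,t3), truck_at(t2,gate), truck_at(t3,portA)}

== RESULT ==
["in(p4,t2)", "in(p5,t3)", "truck_at(t2,gate)", "truck_at(t3,portA)"]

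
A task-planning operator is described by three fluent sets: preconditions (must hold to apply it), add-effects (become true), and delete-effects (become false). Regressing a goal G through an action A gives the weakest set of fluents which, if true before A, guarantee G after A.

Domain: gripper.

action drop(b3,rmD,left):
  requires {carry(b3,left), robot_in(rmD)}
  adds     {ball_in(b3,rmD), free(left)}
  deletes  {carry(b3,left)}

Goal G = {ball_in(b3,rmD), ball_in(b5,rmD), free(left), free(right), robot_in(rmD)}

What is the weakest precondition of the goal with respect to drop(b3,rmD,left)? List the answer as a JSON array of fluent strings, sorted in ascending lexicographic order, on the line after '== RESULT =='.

Regress:
  G ∩ del = {}  (empty — regression defined)
  G \ add = {ball_in(b3,rmD), ball_in(b5,rmD), free(left), free(right), robot_in(rmD)} \ {ball_in(b3,rmD), free(left)} = {ball_in(b5,rmD), free(right), robot_in(rmD)}
  ∪ pre   = {ball_in(b5,rmD), free(right), robot_in(rmD)} ∪ {carry(b3,left), robot_in(rmD)}
          = {ball_in(b5,rmD), carry(b3,left), free(right), robot_in(rmD)}

== RESULT ==
["ball_in(b5,rmD)", "carry(b3,left)", "free(right)", "robot_in(rmD)"]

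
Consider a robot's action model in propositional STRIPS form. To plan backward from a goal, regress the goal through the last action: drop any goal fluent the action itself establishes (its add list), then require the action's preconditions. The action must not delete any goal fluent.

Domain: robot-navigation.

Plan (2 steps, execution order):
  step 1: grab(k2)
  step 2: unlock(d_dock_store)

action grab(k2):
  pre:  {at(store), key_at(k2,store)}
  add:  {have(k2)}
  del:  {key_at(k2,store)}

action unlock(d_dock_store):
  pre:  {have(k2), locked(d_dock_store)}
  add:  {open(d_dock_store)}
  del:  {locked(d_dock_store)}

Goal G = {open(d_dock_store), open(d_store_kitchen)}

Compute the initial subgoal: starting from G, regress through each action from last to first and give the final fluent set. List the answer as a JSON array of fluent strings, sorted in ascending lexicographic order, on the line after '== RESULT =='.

Regress step by step:
  through step 2 (unlock(d_dock_store)): drop {open(d_dock_store)}, keep {open(d_store_kitchen)}, require {have(k2), locked(d_dock_store)}
    → {have(k2), locked(d_dock_store), open(d_store_kitchen)}
  through step 1 (grab(k2)): drop {have(k2)}, keep {locked(d_dock_store), open(d_store_kitchen)}, require {at(store), key_at(k2,store)}
    → {at(store), key_at(k2,store), locked(d_dock_store), open(d_store_kitchen)}

== RESULT ==
["at(store)", "key_at(k2,store)", "locked(d_dock_store)", "open(d_store_kitchen)"]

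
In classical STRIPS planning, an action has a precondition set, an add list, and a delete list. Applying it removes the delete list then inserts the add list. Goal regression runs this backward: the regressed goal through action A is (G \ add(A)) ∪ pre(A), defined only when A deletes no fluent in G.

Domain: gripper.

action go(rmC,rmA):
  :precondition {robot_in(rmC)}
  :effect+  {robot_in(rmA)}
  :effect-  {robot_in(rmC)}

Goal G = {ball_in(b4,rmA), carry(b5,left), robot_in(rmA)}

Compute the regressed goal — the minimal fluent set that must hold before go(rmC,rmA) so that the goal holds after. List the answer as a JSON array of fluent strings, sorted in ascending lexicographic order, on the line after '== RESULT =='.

Regress:
  G ∩ del = {}  (empty — regression defined)
  G \ add = {ball_in(b4,rmA), carry(b5,left), robot_in(rmA)} \ {robot_in(rmA)} = {ball_in(b4,rmA), carry(b5,left)}
  ∪ pre   = {ball_in(b4,rmA), carry(b5,left)} ∪ {robot_in(rmC)}
          = {ball_in(b4,rmA), carry(b5,left), robot_in(rmC)}

== RESULT ==
["ball_in(b4,rmA)", "carry(b5,left)", "robot_in(rmC)"]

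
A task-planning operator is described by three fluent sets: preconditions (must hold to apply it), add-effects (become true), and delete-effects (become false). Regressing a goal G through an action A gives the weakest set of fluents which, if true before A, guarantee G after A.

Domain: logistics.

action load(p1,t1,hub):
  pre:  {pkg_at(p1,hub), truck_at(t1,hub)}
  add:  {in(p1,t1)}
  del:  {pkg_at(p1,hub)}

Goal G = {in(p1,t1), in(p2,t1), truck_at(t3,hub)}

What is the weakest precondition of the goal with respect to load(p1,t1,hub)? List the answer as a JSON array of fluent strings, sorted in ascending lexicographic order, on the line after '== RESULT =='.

Regress:
  G ∩ del = {}  (empty — regression defined)
  G \ add = {in(p1,t1), in(p2,t1), truck_at(t3,hub)} \ {in(p1,t1)} = {in(p2,t1), truck_at(t3,hub)}
  ∪ pre   = {in(p2,t1), truck_at(t3,hub)} ∪ {pkg_at(p1,hub), truck_at(t1,hub)}
          = {in(p2,t1), pkg_at(p1,hub), truck_at(t1,hub), truck_at(t3,hub)}

== RESULT ==
["in(p2,t1)", "pkg_at(p1,hub)", "truck_at(t1,hub)", "truck_at(t3,hub)"]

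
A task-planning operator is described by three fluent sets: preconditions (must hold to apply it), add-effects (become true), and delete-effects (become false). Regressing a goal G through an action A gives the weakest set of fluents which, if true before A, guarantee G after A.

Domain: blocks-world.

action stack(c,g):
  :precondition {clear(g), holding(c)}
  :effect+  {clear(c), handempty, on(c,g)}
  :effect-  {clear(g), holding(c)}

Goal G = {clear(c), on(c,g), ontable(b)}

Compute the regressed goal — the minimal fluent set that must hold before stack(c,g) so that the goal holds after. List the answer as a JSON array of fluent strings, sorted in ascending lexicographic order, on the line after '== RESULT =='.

Regress:
  G ∩ del = {}  (empty — regression defined)
  G \ add = {clear(c), on(c,g), ontable(b)} \ {clear(c), handempty, on(c,g)} = {ontable(b)}
  ∪ pre   = {ontable(b)} ∪ {clear(g), holding(c)}
          = {clear(g), holding(c), ontable(b)}

== RESULT ==
["clear(g)", "holding(c)", "ontable(b)"]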